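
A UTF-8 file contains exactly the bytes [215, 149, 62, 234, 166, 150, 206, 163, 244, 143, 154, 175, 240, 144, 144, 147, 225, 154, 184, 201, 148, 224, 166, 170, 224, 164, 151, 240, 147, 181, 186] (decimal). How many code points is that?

11

Byte at offset 0: 0xD7 = 11010111 → 2-byte char (#1). Advance 2.
Byte at offset 2: 0x3E = 00111110 → 1-byte char (#2). Advance 1.
Byte at offset 3: 0xEA = 11101010 → 3-byte char (#3). Advance 3.
Byte at offset 6: 0xCE = 11001110 → 2-byte char (#4). Advance 2.
Byte at offset 8: 0xF4 = 11110100 → 4-byte char (#5). Advance 4.
Byte at offset 12: 0xF0 = 11110000 → 4-byte char (#6). Advance 4.
Byte at offset 16: 0xE1 = 11100001 → 3-byte char (#7). Advance 3.
Byte at offset 19: 0xC9 = 11001001 → 2-byte char (#8). Advance 2.
Byte at offset 21: 0xE0 = 11100000 → 3-byte char (#9). Advance 3.
Byte at offset 24: 0xE0 = 11100000 → 3-byte char (#10). Advance 3.
Byte at offset 27: 0xF0 = 11110000 → 4-byte char (#11). Advance 4.
Reached end at offset 31 after 11 code points.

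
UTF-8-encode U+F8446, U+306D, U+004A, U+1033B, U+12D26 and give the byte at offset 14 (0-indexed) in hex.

0xB4

U+F8446 → 4-byte form F3 B8 91 86 at offsets 0–3.
U+306D → 3-byte form E3 81 AD at offsets 4–6.
U+004A → 1-byte form 4A at offsets 7–7.
U+1033B → 4-byte form F0 90 8C BB at offsets 8–11.
U+12D26 → 4-byte form F0 92 B4 A6 at offsets 12–15.
Offset 14 falls in char 5's range; it's byte 3 of F0 92 B4 A6 = 0xB4.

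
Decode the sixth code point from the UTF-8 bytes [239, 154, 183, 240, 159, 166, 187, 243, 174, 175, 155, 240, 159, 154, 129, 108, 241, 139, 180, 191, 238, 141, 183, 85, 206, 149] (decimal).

Offset 0: leading byte 0xEF = 11101111 → 3-byte char #1 = EF 9A B7.
Offset 3: leading byte 0xF0 = 11110000 → 4-byte char #2 = F0 9F A6 BB.
Offset 7: leading byte 0xF3 = 11110011 → 4-byte char #3 = F3 AE AF 9B.
Offset 11: leading byte 0xF0 = 11110000 → 4-byte char #4 = F0 9F 9A 81.
Offset 15: leading byte 0x6C = 01101100 → 1-byte char #5 = 6C.
Offset 16: leading byte 0xF1 = 11110001 → 4-byte char #6 = F1 8B B4 BF.
Leading byte 0xF1 = 11110001 matches 11110xxx → 4-byte sequence.
Byte 1: 0xF1 = 11110001, payload 001 (3 bits).
Byte 2: 0x8B = 10001011 (10xxxxxx ✓), payload 001011.
Byte 3: 0xB4 = 10110100 (10xxxxxx ✓), payload 110100.
Byte 4: 0xBF = 10111111 (10xxxxxx ✓), payload 111111.
Concatenate: 001001011110100111111 = 0x4BD3F (21 bits → U+4BD3F).

U+4BD3F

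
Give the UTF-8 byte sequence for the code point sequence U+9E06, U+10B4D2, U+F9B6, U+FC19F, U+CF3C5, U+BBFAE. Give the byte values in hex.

U+9E06: 3-byte form → E9 B8 86.
U+10B4D2: 4-byte form → F4 8B 93 92.
U+F9B6: 3-byte form → EF A6 B6.
U+FC19F: 4-byte form → F3 BC 86 9F.
U+CF3C5: 4-byte form → F3 8F 8F 85.
U+BBFAE: 4-byte form → F2 BB BE AE.
Concatenated (22 bytes): E9 B8 86 F4 8B 93 92 EF A6 B6 F3 BC 86 9F F3 8F 8F 85 F2 BB BE AE.

E9 B8 86 F4 8B 93 92 EF A6 B6 F3 BC 86 9F F3 8F 8F 85 F2 BB BE AE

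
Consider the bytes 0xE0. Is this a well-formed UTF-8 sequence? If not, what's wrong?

invalid (sequence truncated)

Leading byte 0xE0 = 11100000 → 3-byte form, but only 1 byte is present.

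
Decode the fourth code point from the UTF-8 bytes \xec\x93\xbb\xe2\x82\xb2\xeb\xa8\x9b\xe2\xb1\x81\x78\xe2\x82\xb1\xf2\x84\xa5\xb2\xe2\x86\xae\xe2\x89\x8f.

Offset 0: leading byte 0xEC = 11101100 → 3-byte char #1 = EC 93 BB.
Offset 3: leading byte 0xE2 = 11100010 → 3-byte char #2 = E2 82 B2.
Offset 6: leading byte 0xEB = 11101011 → 3-byte char #3 = EB A8 9B.
Offset 9: leading byte 0xE2 = 11100010 → 3-byte char #4 = E2 B1 81.
Leading byte 0xE2 = 11100010 matches 1110xxxx → 3-byte sequence.
Byte 1: 0xE2 = 11100010, payload 0010 (4 bits).
Byte 2: 0xB1 = 10110001 (10xxxxxx ✓), payload 110001.
Byte 3: 0x81 = 10000001 (10xxxxxx ✓), payload 000001.
Concatenate: 0010110001000001 = 0x2C41 (16 bits → U+2C41).

U+2C41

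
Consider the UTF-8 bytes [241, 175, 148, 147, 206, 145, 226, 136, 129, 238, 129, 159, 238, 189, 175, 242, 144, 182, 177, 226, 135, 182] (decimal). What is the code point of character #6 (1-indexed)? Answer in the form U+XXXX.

Offset 0: leading byte 0xF1 = 11110001 → 4-byte char #1 = F1 AF 94 93.
Offset 4: leading byte 0xCE = 11001110 → 2-byte char #2 = CE 91.
Offset 6: leading byte 0xE2 = 11100010 → 3-byte char #3 = E2 88 81.
Offset 9: leading byte 0xEE = 11101110 → 3-byte char #4 = EE 81 9F.
Offset 12: leading byte 0xEE = 11101110 → 3-byte char #5 = EE BD AF.
Offset 15: leading byte 0xF2 = 11110010 → 4-byte char #6 = F2 90 B6 B1.
Leading byte 0xF2 = 11110010 matches 11110xxx → 4-byte sequence.
Byte 1: 0xF2 = 11110010, payload 010 (3 bits).
Byte 2: 0x90 = 10010000 (10xxxxxx ✓), payload 010000.
Byte 3: 0xB6 = 10110110 (10xxxxxx ✓), payload 110110.
Byte 4: 0xB1 = 10110001 (10xxxxxx ✓), payload 110001.
Concatenate: 010010000110110110001 = 0x90DB1 (21 bits → U+90DB1).

U+90DB1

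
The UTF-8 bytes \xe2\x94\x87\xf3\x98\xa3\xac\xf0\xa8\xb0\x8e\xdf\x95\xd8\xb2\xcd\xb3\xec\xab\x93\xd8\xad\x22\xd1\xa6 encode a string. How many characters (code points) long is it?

10

Byte at offset 0: 0xE2 = 11100010 → 3-byte char (#1). Advance 3.
Byte at offset 3: 0xF3 = 11110011 → 4-byte char (#2). Advance 4.
Byte at offset 7: 0xF0 = 11110000 → 4-byte char (#3). Advance 4.
Byte at offset 11: 0xDF = 11011111 → 2-byte char (#4). Advance 2.
Byte at offset 13: 0xD8 = 11011000 → 2-byte char (#5). Advance 2.
Byte at offset 15: 0xCD = 11001101 → 2-byte char (#6). Advance 2.
Byte at offset 17: 0xEC = 11101100 → 3-byte char (#7). Advance 3.
Byte at offset 20: 0xD8 = 11011000 → 2-byte char (#8). Advance 2.
Byte at offset 22: 0x22 = 00100010 → 1-byte char (#9). Advance 1.
Byte at offset 23: 0xD1 = 11010001 → 2-byte char (#10). Advance 2.
Reached end at offset 25 after 10 code points.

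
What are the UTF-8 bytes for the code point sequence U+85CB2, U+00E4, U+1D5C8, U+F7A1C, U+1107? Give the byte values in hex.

U+85CB2: 4-byte form → F2 85 B2 B2.
U+00E4: 2-byte form → C3 A4.
U+1D5C8: 4-byte form → F0 9D 97 88.
U+F7A1C: 4-byte form → F3 B7 A8 9C.
U+1107: 3-byte form → E1 84 87.
Concatenated (17 bytes): F2 85 B2 B2 C3 A4 F0 9D 97 88 F3 B7 A8 9C E1 84 87.

F2 85 B2 B2 C3 A4 F0 9D 97 88 F3 B7 A8 9C E1 84 87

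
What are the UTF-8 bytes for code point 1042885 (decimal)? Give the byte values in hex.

U+FE9C5 = 0xFE9C5 = 1042885 decimal. In range U+10000–U+10FFFF → 4-byte form: 11110xxx 10xxxxxx 10xxxxxx 10xxxxxx.
Binary (21 bits): 011111110100111000101.
Split 3+6+6+6: 011 | 111110 | 100111 | 000101.
Byte 1: 11110011 = 0xF3.
Byte 2: 10111110 = 0xBE.
Byte 3: 10100111 = 0xA7.
Byte 4: 10000101 = 0x85.

F3 BE A7 85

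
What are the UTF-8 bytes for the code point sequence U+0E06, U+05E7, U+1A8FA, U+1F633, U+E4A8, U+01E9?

U+0E06: 3-byte form → E0 B8 86.
U+05E7: 2-byte form → D7 A7.
U+1A8FA: 4-byte form → F0 9A A3 BA.
U+1F633: 4-byte form → F0 9F 98 B3.
U+E4A8: 3-byte form → EE 92 A8.
U+01E9: 2-byte form → C7 A9.
Concatenated (18 bytes): E0 B8 86 D7 A7 F0 9A A3 BA F0 9F 98 B3 EE 92 A8 C7 A9.

E0 B8 86 D7 A7 F0 9A A3 BA F0 9F 98 B3 EE 92 A8 C7 A9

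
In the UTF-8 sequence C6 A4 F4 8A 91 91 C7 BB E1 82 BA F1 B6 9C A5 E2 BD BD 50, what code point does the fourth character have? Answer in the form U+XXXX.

Offset 0: leading byte 0xC6 = 11000110 → 2-byte char #1 = C6 A4.
Offset 2: leading byte 0xF4 = 11110100 → 4-byte char #2 = F4 8A 91 91.
Offset 6: leading byte 0xC7 = 11000111 → 2-byte char #3 = C7 BB.
Offset 8: leading byte 0xE1 = 11100001 → 3-byte char #4 = E1 82 BA.
Leading byte 0xE1 = 11100001 matches 1110xxxx → 3-byte sequence.
Byte 1: 0xE1 = 11100001, payload 0001 (4 bits).
Byte 2: 0x82 = 10000010 (10xxxxxx ✓), payload 000010.
Byte 3: 0xBA = 10111010 (10xxxxxx ✓), payload 111010.
Concatenate: 0001000010111010 = 0x10BA (16 bits → U+10BA).

U+10BA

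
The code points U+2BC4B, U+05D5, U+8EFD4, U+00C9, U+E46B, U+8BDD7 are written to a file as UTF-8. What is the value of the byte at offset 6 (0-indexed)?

U+2BC4B → 4-byte form F0 AB B1 8B at offsets 0–3.
U+05D5 → 2-byte form D7 95 at offsets 4–5.
U+8EFD4 → 4-byte form F2 8E BF 94 at offsets 6–9.
Offset 6 falls in char 3's range; it's byte 1 of F2 8E BF 94 = 0xF2.

0xF2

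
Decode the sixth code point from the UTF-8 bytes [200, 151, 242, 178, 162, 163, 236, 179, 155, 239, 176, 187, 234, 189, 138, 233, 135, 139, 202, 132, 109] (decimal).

U+91CB

Offset 0: leading byte 0xC8 = 11001000 → 2-byte char #1 = C8 97.
Offset 2: leading byte 0xF2 = 11110010 → 4-byte char #2 = F2 B2 A2 A3.
Offset 6: leading byte 0xEC = 11101100 → 3-byte char #3 = EC B3 9B.
Offset 9: leading byte 0xEF = 11101111 → 3-byte char #4 = EF B0 BB.
Offset 12: leading byte 0xEA = 11101010 → 3-byte char #5 = EA BD 8A.
Offset 15: leading byte 0xE9 = 11101001 → 3-byte char #6 = E9 87 8B.
Leading byte 0xE9 = 11101001 matches 1110xxxx → 3-byte sequence.
Byte 1: 0xE9 = 11101001, payload 1001 (4 bits).
Byte 2: 0x87 = 10000111 (10xxxxxx ✓), payload 000111.
Byte 3: 0x8B = 10001011 (10xxxxxx ✓), payload 001011.
Concatenate: 1001000111001011 = 0x91CB (16 bits → U+91CB).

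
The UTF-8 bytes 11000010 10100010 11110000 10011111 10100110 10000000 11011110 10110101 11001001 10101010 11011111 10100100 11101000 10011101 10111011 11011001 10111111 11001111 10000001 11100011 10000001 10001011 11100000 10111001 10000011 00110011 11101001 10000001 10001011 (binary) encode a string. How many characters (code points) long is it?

12

Byte at offset 0: 0xC2 = 11000010 → 2-byte char (#1). Advance 2.
Byte at offset 2: 0xF0 = 11110000 → 4-byte char (#2). Advance 4.
Byte at offset 6: 0xDE = 11011110 → 2-byte char (#3). Advance 2.
Byte at offset 8: 0xC9 = 11001001 → 2-byte char (#4). Advance 2.
Byte at offset 10: 0xDF = 11011111 → 2-byte char (#5). Advance 2.
Byte at offset 12: 0xE8 = 11101000 → 3-byte char (#6). Advance 3.
Byte at offset 15: 0xD9 = 11011001 → 2-byte char (#7). Advance 2.
Byte at offset 17: 0xCF = 11001111 → 2-byte char (#8). Advance 2.
Byte at offset 19: 0xE3 = 11100011 → 3-byte char (#9). Advance 3.
Byte at offset 22: 0xE0 = 11100000 → 3-byte char (#10). Advance 3.
Byte at offset 25: 0x33 = 00110011 → 1-byte char (#11). Advance 1.
Byte at offset 26: 0xE9 = 11101001 → 3-byte char (#12). Advance 3.
Reached end at offset 29 after 12 code points.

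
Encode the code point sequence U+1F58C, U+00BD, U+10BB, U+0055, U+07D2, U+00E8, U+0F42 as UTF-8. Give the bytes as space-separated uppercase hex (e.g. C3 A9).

U+1F58C: 4-byte form → F0 9F 96 8C.
U+00BD: 2-byte form → C2 BD.
U+10BB: 3-byte form → E1 82 BB.
U+0055: 1-byte form → 55.
U+07D2: 2-byte form → DF 92.
U+00E8: 2-byte form → C3 A8.
U+0F42: 3-byte form → E0 BD 82.
Concatenated (17 bytes): F0 9F 96 8C C2 BD E1 82 BB 55 DF 92 C3 A8 E0 BD 82.

F0 9F 96 8C C2 BD E1 82 BB 55 DF 92 C3 A8 E0 BD 82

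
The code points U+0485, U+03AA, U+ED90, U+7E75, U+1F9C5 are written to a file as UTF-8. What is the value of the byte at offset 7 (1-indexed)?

0x90

1-indexed offset 7 is 0-indexed offset 6.
U+0485 → 2-byte form D2 85 at offsets 0–1.
U+03AA → 2-byte form CE AA at offsets 2–3.
U+ED90 → 3-byte form EE B6 90 at offsets 4–6.
Offset 6 falls in char 3's range; it's byte 3 of EE B6 90 = 0x90.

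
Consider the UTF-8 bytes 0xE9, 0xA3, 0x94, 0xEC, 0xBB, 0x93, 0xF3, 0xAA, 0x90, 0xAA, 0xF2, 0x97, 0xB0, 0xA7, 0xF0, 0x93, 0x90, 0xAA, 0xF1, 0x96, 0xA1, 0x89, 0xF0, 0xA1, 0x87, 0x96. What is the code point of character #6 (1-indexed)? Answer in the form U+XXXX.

U+56849

Offset 0: leading byte 0xE9 = 11101001 → 3-byte char #1 = E9 A3 94.
Offset 3: leading byte 0xEC = 11101100 → 3-byte char #2 = EC BB 93.
Offset 6: leading byte 0xF3 = 11110011 → 4-byte char #3 = F3 AA 90 AA.
Offset 10: leading byte 0xF2 = 11110010 → 4-byte char #4 = F2 97 B0 A7.
Offset 14: leading byte 0xF0 = 11110000 → 4-byte char #5 = F0 93 90 AA.
Offset 18: leading byte 0xF1 = 11110001 → 4-byte char #6 = F1 96 A1 89.
Leading byte 0xF1 = 11110001 matches 11110xxx → 4-byte sequence.
Byte 1: 0xF1 = 11110001, payload 001 (3 bits).
Byte 2: 0x96 = 10010110 (10xxxxxx ✓), payload 010110.
Byte 3: 0xA1 = 10100001 (10xxxxxx ✓), payload 100001.
Byte 4: 0x89 = 10001001 (10xxxxxx ✓), payload 001001.
Concatenate: 001010110100001001001 = 0x56849 (21 bits → U+56849).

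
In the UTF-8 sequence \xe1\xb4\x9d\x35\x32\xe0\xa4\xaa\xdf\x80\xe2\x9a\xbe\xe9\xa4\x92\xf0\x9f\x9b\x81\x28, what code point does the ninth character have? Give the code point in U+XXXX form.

U+0028

Offset 0: leading byte 0xE1 = 11100001 → 3-byte char #1 = E1 B4 9D.
Offset 3: leading byte 0x35 = 00110101 → 1-byte char #2 = 35.
Offset 4: leading byte 0x32 = 00110010 → 1-byte char #3 = 32.
Offset 5: leading byte 0xE0 = 11100000 → 3-byte char #4 = E0 A4 AA.
Offset 8: leading byte 0xDF = 11011111 → 2-byte char #5 = DF 80.
Offset 10: leading byte 0xE2 = 11100010 → 3-byte char #6 = E2 9A BE.
Offset 13: leading byte 0xE9 = 11101001 → 3-byte char #7 = E9 A4 92.
Offset 16: leading byte 0xF0 = 11110000 → 4-byte char #8 = F0 9F 9B 81.
Offset 20: leading byte 0x28 = 00101000 → 1-byte char #9 = 28.
Leading byte 0x28 = 00101000 matches 0xxxxxxx → 1-byte sequence.
Byte 1: 0x28 = 00101000, payload 0101000 (7 bits).
Concatenate: 0101000 = 0x28 (7 bits → U+0028).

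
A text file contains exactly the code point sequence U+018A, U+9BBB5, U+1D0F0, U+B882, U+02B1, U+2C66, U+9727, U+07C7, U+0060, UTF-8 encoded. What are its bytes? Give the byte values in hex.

U+018A: 2-byte form → C6 8A.
U+9BBB5: 4-byte form → F2 9B AE B5.
U+1D0F0: 4-byte form → F0 9D 83 B0.
U+B882: 3-byte form → EB A2 82.
U+02B1: 2-byte form → CA B1.
U+2C66: 3-byte form → E2 B1 A6.
U+9727: 3-byte form → E9 9C A7.
U+07C7: 2-byte form → DF 87.
U+0060: 1-byte form → 60.
Concatenated (24 bytes): C6 8A F2 9B AE B5 F0 9D 83 B0 EB A2 82 CA B1 E2 B1 A6 E9 9C A7 DF 87 60.

C6 8A F2 9B AE B5 F0 9D 83 B0 EB A2 82 CA B1 E2 B1 A6 E9 9C A7 DF 87 60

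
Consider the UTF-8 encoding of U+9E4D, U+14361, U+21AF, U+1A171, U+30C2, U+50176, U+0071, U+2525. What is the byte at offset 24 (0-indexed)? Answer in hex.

U+9E4D → 3-byte form E9 B9 8D at offsets 0–2.
U+14361 → 4-byte form F0 94 8D A1 at offsets 3–6.
U+21AF → 3-byte form E2 86 AF at offsets 7–9.
U+1A171 → 4-byte form F0 9A 85 B1 at offsets 10–13.
U+30C2 → 3-byte form E3 83 82 at offsets 14–16.
U+50176 → 4-byte form F1 90 85 B6 at offsets 17–20.
U+0071 → 1-byte form 71 at offsets 21–21.
U+2525 → 3-byte form E2 94 A5 at offsets 22–24.
Offset 24 falls in char 8's range; it's byte 3 of E2 94 A5 = 0xA5.

0xA5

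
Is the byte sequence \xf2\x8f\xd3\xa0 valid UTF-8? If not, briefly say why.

invalid (non-continuation byte where continuation expected)

Leading byte 0xF2 = 11110010 → 4-byte form.
Byte 3 is 0xD3 = 11010011, which is not 10xxxxxx — expected a continuation byte.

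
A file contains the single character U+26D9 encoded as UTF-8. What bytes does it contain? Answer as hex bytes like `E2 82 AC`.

E2 9B 99

U+26D9 = 0x26D9 = 9945 decimal. In range U+0800–U+FFFF → 3-byte form: 1110xxxx 10xxxxxx 10xxxxxx.
Binary (16 bits): 0010011011011001.
Split 4+6+6: 0010 | 011011 | 011001.
Byte 1: 11100010 = 0xE2.
Byte 2: 10011011 = 0x9B.
Byte 3: 10011001 = 0x99.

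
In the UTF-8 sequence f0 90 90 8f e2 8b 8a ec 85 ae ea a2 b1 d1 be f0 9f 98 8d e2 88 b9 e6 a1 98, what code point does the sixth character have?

Offset 0: leading byte 0xF0 = 11110000 → 4-byte char #1 = F0 90 90 8F.
Offset 4: leading byte 0xE2 = 11100010 → 3-byte char #2 = E2 8B 8A.
Offset 7: leading byte 0xEC = 11101100 → 3-byte char #3 = EC 85 AE.
Offset 10: leading byte 0xEA = 11101010 → 3-byte char #4 = EA A2 B1.
Offset 13: leading byte 0xD1 = 11010001 → 2-byte char #5 = D1 BE.
Offset 15: leading byte 0xF0 = 11110000 → 4-byte char #6 = F0 9F 98 8D.
Leading byte 0xF0 = 11110000 matches 11110xxx → 4-byte sequence.
Byte 1: 0xF0 = 11110000, payload 000 (3 bits).
Byte 2: 0x9F = 10011111 (10xxxxxx ✓), payload 011111.
Byte 3: 0x98 = 10011000 (10xxxxxx ✓), payload 011000.
Byte 4: 0x8D = 10001101 (10xxxxxx ✓), payload 001101.
Concatenate: 000011111011000001101 = 0x1F60D (21 bits → U+1F60D).

U+1F60D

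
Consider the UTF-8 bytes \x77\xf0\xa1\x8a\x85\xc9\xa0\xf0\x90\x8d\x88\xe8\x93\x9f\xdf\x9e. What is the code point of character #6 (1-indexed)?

U+07DE

Offset 0: leading byte 0x77 = 01110111 → 1-byte char #1 = 77.
Offset 1: leading byte 0xF0 = 11110000 → 4-byte char #2 = F0 A1 8A 85.
Offset 5: leading byte 0xC9 = 11001001 → 2-byte char #3 = C9 A0.
Offset 7: leading byte 0xF0 = 11110000 → 4-byte char #4 = F0 90 8D 88.
Offset 11: leading byte 0xE8 = 11101000 → 3-byte char #5 = E8 93 9F.
Offset 14: leading byte 0xDF = 11011111 → 2-byte char #6 = DF 9E.
Leading byte 0xDF = 11011111 matches 110xxxxx → 2-byte sequence.
Byte 1: 0xDF = 11011111, payload 11111 (5 bits).
Byte 2: 0x9E = 10011110 (10xxxxxx ✓), payload 011110.
Concatenate: 11111011110 = 0x7DE (11 bits → U+07DE).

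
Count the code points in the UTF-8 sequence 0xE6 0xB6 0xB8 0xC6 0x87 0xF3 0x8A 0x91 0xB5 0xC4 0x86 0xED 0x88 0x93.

5

Byte at offset 0: 0xE6 = 11100110 → 3-byte char (#1). Advance 3.
Byte at offset 3: 0xC6 = 11000110 → 2-byte char (#2). Advance 2.
Byte at offset 5: 0xF3 = 11110011 → 4-byte char (#3). Advance 4.
Byte at offset 9: 0xC4 = 11000100 → 2-byte char (#4). Advance 2.
Byte at offset 11: 0xED = 11101101 → 3-byte char (#5). Advance 3.
Reached end at offset 14 after 5 code points.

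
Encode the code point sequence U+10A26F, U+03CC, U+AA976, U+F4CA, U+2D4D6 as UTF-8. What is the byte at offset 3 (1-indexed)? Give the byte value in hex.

0x89

1-indexed offset 3 is 0-indexed offset 2.
U+10A26F → 4-byte form F4 8A 89 AF at offsets 0–3.
Offset 2 falls in char 1's range; it's byte 3 of F4 8A 89 AF = 0x89.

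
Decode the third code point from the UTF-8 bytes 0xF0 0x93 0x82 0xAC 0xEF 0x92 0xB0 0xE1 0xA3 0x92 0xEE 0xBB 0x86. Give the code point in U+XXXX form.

Offset 0: leading byte 0xF0 = 11110000 → 4-byte char #1 = F0 93 82 AC.
Offset 4: leading byte 0xEF = 11101111 → 3-byte char #2 = EF 92 B0.
Offset 7: leading byte 0xE1 = 11100001 → 3-byte char #3 = E1 A3 92.
Leading byte 0xE1 = 11100001 matches 1110xxxx → 3-byte sequence.
Byte 1: 0xE1 = 11100001, payload 0001 (4 bits).
Byte 2: 0xA3 = 10100011 (10xxxxxx ✓), payload 100011.
Byte 3: 0x92 = 10010010 (10xxxxxx ✓), payload 010010.
Concatenate: 0001100011010010 = 0x18D2 (16 bits → U+18D2).

U+18D2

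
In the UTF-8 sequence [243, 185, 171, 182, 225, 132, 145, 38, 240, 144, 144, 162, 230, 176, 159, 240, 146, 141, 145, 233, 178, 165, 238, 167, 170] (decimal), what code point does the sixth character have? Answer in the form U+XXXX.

Offset 0: leading byte 0xF3 = 11110011 → 4-byte char #1 = F3 B9 AB B6.
Offset 4: leading byte 0xE1 = 11100001 → 3-byte char #2 = E1 84 91.
Offset 7: leading byte 0x26 = 00100110 → 1-byte char #3 = 26.
Offset 8: leading byte 0xF0 = 11110000 → 4-byte char #4 = F0 90 90 A2.
Offset 12: leading byte 0xE6 = 11100110 → 3-byte char #5 = E6 B0 9F.
Offset 15: leading byte 0xF0 = 11110000 → 4-byte char #6 = F0 92 8D 91.
Leading byte 0xF0 = 11110000 matches 11110xxx → 4-byte sequence.
Byte 1: 0xF0 = 11110000, payload 000 (3 bits).
Byte 2: 0x92 = 10010010 (10xxxxxx ✓), payload 010010.
Byte 3: 0x8D = 10001101 (10xxxxxx ✓), payload 001101.
Byte 4: 0x91 = 10010001 (10xxxxxx ✓), payload 010001.
Concatenate: 000010010001101010001 = 0x12351 (21 bits → U+12351).

U+12351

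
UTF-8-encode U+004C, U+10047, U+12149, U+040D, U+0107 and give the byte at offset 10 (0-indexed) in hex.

U+004C → 1-byte form 4C at offsets 0–0.
U+10047 → 4-byte form F0 90 81 87 at offsets 1–4.
U+12149 → 4-byte form F0 92 85 89 at offsets 5–8.
U+040D → 2-byte form D0 8D at offsets 9–10.
Offset 10 falls in char 4's range; it's byte 2 of D0 8D = 0x8D.

0x8D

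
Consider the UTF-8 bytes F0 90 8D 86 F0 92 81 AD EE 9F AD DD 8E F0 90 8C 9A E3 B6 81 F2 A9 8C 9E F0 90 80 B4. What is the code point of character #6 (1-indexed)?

U+3D81

Offset 0: leading byte 0xF0 = 11110000 → 4-byte char #1 = F0 90 8D 86.
Offset 4: leading byte 0xF0 = 11110000 → 4-byte char #2 = F0 92 81 AD.
Offset 8: leading byte 0xEE = 11101110 → 3-byte char #3 = EE 9F AD.
Offset 11: leading byte 0xDD = 11011101 → 2-byte char #4 = DD 8E.
Offset 13: leading byte 0xF0 = 11110000 → 4-byte char #5 = F0 90 8C 9A.
Offset 17: leading byte 0xE3 = 11100011 → 3-byte char #6 = E3 B6 81.
Leading byte 0xE3 = 11100011 matches 1110xxxx → 3-byte sequence.
Byte 1: 0xE3 = 11100011, payload 0011 (4 bits).
Byte 2: 0xB6 = 10110110 (10xxxxxx ✓), payload 110110.
Byte 3: 0x81 = 10000001 (10xxxxxx ✓), payload 000001.
Concatenate: 0011110110000001 = 0x3D81 (16 bits → U+3D81).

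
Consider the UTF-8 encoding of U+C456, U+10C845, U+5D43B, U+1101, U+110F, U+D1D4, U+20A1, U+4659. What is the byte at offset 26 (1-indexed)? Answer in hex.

0x99

1-indexed offset 26 is 0-indexed offset 25.
U+C456 → 3-byte form EC 91 96 at offsets 0–2.
U+10C845 → 4-byte form F4 8C A1 85 at offsets 3–6.
U+5D43B → 4-byte form F1 9D 90 BB at offsets 7–10.
U+1101 → 3-byte form E1 84 81 at offsets 11–13.
U+110F → 3-byte form E1 84 8F at offsets 14–16.
U+D1D4 → 3-byte form ED 87 94 at offsets 17–19.
U+20A1 → 3-byte form E2 82 A1 at offsets 20–22.
U+4659 → 3-byte form E4 99 99 at offsets 23–25.
Offset 25 falls in char 8's range; it's byte 3 of E4 99 99 = 0x99.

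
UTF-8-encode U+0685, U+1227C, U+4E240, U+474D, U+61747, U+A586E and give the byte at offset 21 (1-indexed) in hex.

0xAE

1-indexed offset 21 is 0-indexed offset 20.
U+0685 → 2-byte form DA 85 at offsets 0–1.
U+1227C → 4-byte form F0 92 89 BC at offsets 2–5.
U+4E240 → 4-byte form F1 8E 89 80 at offsets 6–9.
U+474D → 3-byte form E4 9D 8D at offsets 10–12.
U+61747 → 4-byte form F1 A1 9D 87 at offsets 13–16.
U+A586E → 4-byte form F2 A5 A1 AE at offsets 17–20.
Offset 20 falls in char 6's range; it's byte 4 of F2 A5 A1 AE = 0xAE.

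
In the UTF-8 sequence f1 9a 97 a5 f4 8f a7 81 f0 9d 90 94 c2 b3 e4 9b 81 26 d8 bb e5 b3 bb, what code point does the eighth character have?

Offset 0: leading byte 0xF1 = 11110001 → 4-byte char #1 = F1 9A 97 A5.
Offset 4: leading byte 0xF4 = 11110100 → 4-byte char #2 = F4 8F A7 81.
Offset 8: leading byte 0xF0 = 11110000 → 4-byte char #3 = F0 9D 90 94.
Offset 12: leading byte 0xC2 = 11000010 → 2-byte char #4 = C2 B3.
Offset 14: leading byte 0xE4 = 11100100 → 3-byte char #5 = E4 9B 81.
Offset 17: leading byte 0x26 = 00100110 → 1-byte char #6 = 26.
Offset 18: leading byte 0xD8 = 11011000 → 2-byte char #7 = D8 BB.
Offset 20: leading byte 0xE5 = 11100101 → 3-byte char #8 = E5 B3 BB.
Leading byte 0xE5 = 11100101 matches 1110xxxx → 3-byte sequence.
Byte 1: 0xE5 = 11100101, payload 0101 (4 bits).
Byte 2: 0xB3 = 10110011 (10xxxxxx ✓), payload 110011.
Byte 3: 0xBB = 10111011 (10xxxxxx ✓), payload 111011.
Concatenate: 0101110011111011 = 0x5CFB (16 bits → U+5CFB).

U+5CFB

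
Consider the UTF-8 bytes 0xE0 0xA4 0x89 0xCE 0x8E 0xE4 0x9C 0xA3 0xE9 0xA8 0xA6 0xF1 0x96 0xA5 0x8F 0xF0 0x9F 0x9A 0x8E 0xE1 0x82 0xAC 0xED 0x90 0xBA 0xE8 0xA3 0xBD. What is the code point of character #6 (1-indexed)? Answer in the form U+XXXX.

U+1F68E

Offset 0: leading byte 0xE0 = 11100000 → 3-byte char #1 = E0 A4 89.
Offset 3: leading byte 0xCE = 11001110 → 2-byte char #2 = CE 8E.
Offset 5: leading byte 0xE4 = 11100100 → 3-byte char #3 = E4 9C A3.
Offset 8: leading byte 0xE9 = 11101001 → 3-byte char #4 = E9 A8 A6.
Offset 11: leading byte 0xF1 = 11110001 → 4-byte char #5 = F1 96 A5 8F.
Offset 15: leading byte 0xF0 = 11110000 → 4-byte char #6 = F0 9F 9A 8E.
Leading byte 0xF0 = 11110000 matches 11110xxx → 4-byte sequence.
Byte 1: 0xF0 = 11110000, payload 000 (3 bits).
Byte 2: 0x9F = 10011111 (10xxxxxx ✓), payload 011111.
Byte 3: 0x9A = 10011010 (10xxxxxx ✓), payload 011010.
Byte 4: 0x8E = 10001110 (10xxxxxx ✓), payload 001110.
Concatenate: 000011111011010001110 = 0x1F68E (21 bits → U+1F68E).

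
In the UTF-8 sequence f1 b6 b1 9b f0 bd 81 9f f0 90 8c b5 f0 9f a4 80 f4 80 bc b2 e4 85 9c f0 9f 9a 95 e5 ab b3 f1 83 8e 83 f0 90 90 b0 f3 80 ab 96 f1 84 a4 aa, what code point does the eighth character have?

U+5AF3

Offset 0: leading byte 0xF1 = 11110001 → 4-byte char #1 = F1 B6 B1 9B.
Offset 4: leading byte 0xF0 = 11110000 → 4-byte char #2 = F0 BD 81 9F.
Offset 8: leading byte 0xF0 = 11110000 → 4-byte char #3 = F0 90 8C B5.
Offset 12: leading byte 0xF0 = 11110000 → 4-byte char #4 = F0 9F A4 80.
Offset 16: leading byte 0xF4 = 11110100 → 4-byte char #5 = F4 80 BC B2.
Offset 20: leading byte 0xE4 = 11100100 → 3-byte char #6 = E4 85 9C.
Offset 23: leading byte 0xF0 = 11110000 → 4-byte char #7 = F0 9F 9A 95.
Offset 27: leading byte 0xE5 = 11100101 → 3-byte char #8 = E5 AB B3.
Leading byte 0xE5 = 11100101 matches 1110xxxx → 3-byte sequence.
Byte 1: 0xE5 = 11100101, payload 0101 (4 bits).
Byte 2: 0xAB = 10101011 (10xxxxxx ✓), payload 101011.
Byte 3: 0xB3 = 10110011 (10xxxxxx ✓), payload 110011.
Concatenate: 0101101011110011 = 0x5AF3 (16 bits → U+5AF3).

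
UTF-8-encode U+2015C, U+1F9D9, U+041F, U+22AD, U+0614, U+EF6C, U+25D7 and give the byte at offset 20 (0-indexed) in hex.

0x97

U+2015C → 4-byte form F0 A0 85 9C at offsets 0–3.
U+1F9D9 → 4-byte form F0 9F A7 99 at offsets 4–7.
U+041F → 2-byte form D0 9F at offsets 8–9.
U+22AD → 3-byte form E2 8A AD at offsets 10–12.
U+0614 → 2-byte form D8 94 at offsets 13–14.
U+EF6C → 3-byte form EE BD AC at offsets 15–17.
U+25D7 → 3-byte form E2 97 97 at offsets 18–20.
Offset 20 falls in char 7's range; it's byte 3 of E2 97 97 = 0x97.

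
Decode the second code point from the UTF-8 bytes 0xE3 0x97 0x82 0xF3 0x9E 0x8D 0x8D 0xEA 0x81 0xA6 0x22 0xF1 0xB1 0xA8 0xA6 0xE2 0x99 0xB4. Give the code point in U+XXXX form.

U+DE34D

Offset 0: leading byte 0xE3 = 11100011 → 3-byte char #1 = E3 97 82.
Offset 3: leading byte 0xF3 = 11110011 → 4-byte char #2 = F3 9E 8D 8D.
Leading byte 0xF3 = 11110011 matches 11110xxx → 4-byte sequence.
Byte 1: 0xF3 = 11110011, payload 011 (3 bits).
Byte 2: 0x9E = 10011110 (10xxxxxx ✓), payload 011110.
Byte 3: 0x8D = 10001101 (10xxxxxx ✓), payload 001101.
Byte 4: 0x8D = 10001101 (10xxxxxx ✓), payload 001101.
Concatenate: 011011110001101001101 = 0xDE34D (21 bits → U+DE34D).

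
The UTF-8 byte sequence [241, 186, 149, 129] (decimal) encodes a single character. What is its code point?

U+7A541

Leading byte 0xF1 = 11110001 matches 11110xxx → 4-byte sequence.
Byte 1: 0xF1 = 11110001, payload 001 (3 bits).
Byte 2: 0xBA = 10111010 (10xxxxxx ✓), payload 111010.
Byte 3: 0x95 = 10010101 (10xxxxxx ✓), payload 010101.
Byte 4: 0x81 = 10000001 (10xxxxxx ✓), payload 000001.
Concatenate: 001111010010101000001 = 0x7A541 (21 bits → U+7A541).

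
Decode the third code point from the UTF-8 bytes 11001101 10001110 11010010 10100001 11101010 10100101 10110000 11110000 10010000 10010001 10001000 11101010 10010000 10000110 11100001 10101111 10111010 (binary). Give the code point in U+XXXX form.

Offset 0: leading byte 0xCD = 11001101 → 2-byte char #1 = CD 8E.
Offset 2: leading byte 0xD2 = 11010010 → 2-byte char #2 = D2 A1.
Offset 4: leading byte 0xEA = 11101010 → 3-byte char #3 = EA A5 B0.
Leading byte 0xEA = 11101010 matches 1110xxxx → 3-byte sequence.
Byte 1: 0xEA = 11101010, payload 1010 (4 bits).
Byte 2: 0xA5 = 10100101 (10xxxxxx ✓), payload 100101.
Byte 3: 0xB0 = 10110000 (10xxxxxx ✓), payload 110000.
Concatenate: 1010100101110000 = 0xA970 (16 bits → U+A970).

U+A970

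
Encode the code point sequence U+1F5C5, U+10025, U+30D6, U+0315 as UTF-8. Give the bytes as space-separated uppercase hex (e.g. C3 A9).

F0 9F 97 85 F0 90 80 A5 E3 83 96 CC 95

U+1F5C5: 4-byte form → F0 9F 97 85.
U+10025: 4-byte form → F0 90 80 A5.
U+30D6: 3-byte form → E3 83 96.
U+0315: 2-byte form → CC 95.
Concatenated (13 bytes): F0 9F 97 85 F0 90 80 A5 E3 83 96 CC 95.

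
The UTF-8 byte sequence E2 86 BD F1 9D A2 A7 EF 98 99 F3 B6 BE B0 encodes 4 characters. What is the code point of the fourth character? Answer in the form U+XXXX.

U+F6FB0

Offset 0: leading byte 0xE2 = 11100010 → 3-byte char #1 = E2 86 BD.
Offset 3: leading byte 0xF1 = 11110001 → 4-byte char #2 = F1 9D A2 A7.
Offset 7: leading byte 0xEF = 11101111 → 3-byte char #3 = EF 98 99.
Offset 10: leading byte 0xF3 = 11110011 → 4-byte char #4 = F3 B6 BE B0.
Leading byte 0xF3 = 11110011 matches 11110xxx → 4-byte sequence.
Byte 1: 0xF3 = 11110011, payload 011 (3 bits).
Byte 2: 0xB6 = 10110110 (10xxxxxx ✓), payload 110110.
Byte 3: 0xBE = 10111110 (10xxxxxx ✓), payload 111110.
Byte 4: 0xB0 = 10110000 (10xxxxxx ✓), payload 110000.
Concatenate: 011110110111110110000 = 0xF6FB0 (21 bits → U+F6FB0).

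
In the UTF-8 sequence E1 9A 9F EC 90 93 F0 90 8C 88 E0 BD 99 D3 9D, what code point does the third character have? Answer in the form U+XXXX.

U+10308

Offset 0: leading byte 0xE1 = 11100001 → 3-byte char #1 = E1 9A 9F.
Offset 3: leading byte 0xEC = 11101100 → 3-byte char #2 = EC 90 93.
Offset 6: leading byte 0xF0 = 11110000 → 4-byte char #3 = F0 90 8C 88.
Leading byte 0xF0 = 11110000 matches 11110xxx → 4-byte sequence.
Byte 1: 0xF0 = 11110000, payload 000 (3 bits).
Byte 2: 0x90 = 10010000 (10xxxxxx ✓), payload 010000.
Byte 3: 0x8C = 10001100 (10xxxxxx ✓), payload 001100.
Byte 4: 0x88 = 10001000 (10xxxxxx ✓), payload 001000.
Concatenate: 000010000001100001000 = 0x10308 (21 bits → U+10308).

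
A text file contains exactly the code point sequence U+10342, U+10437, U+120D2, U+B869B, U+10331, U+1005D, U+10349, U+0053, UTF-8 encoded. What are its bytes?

F0 90 8D 82 F0 90 90 B7 F0 92 83 92 F2 B8 9A 9B F0 90 8C B1 F0 90 81 9D F0 90 8D 89 53

U+10342: 4-byte form → F0 90 8D 82.
U+10437: 4-byte form → F0 90 90 B7.
U+120D2: 4-byte form → F0 92 83 92.
U+B869B: 4-byte form → F2 B8 9A 9B.
U+10331: 4-byte form → F0 90 8C B1.
U+1005D: 4-byte form → F0 90 81 9D.
U+10349: 4-byte form → F0 90 8D 89.
U+0053: 1-byte form → 53.
Concatenated (29 bytes): F0 90 8D 82 F0 90 90 B7 F0 92 83 92 F2 B8 9A 9B F0 90 8C B1 F0 90 81 9D F0 90 8D 89 53.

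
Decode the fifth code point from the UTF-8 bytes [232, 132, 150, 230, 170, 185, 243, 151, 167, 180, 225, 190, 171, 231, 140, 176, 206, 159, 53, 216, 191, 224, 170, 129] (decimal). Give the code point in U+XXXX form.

Offset 0: leading byte 0xE8 = 11101000 → 3-byte char #1 = E8 84 96.
Offset 3: leading byte 0xE6 = 11100110 → 3-byte char #2 = E6 AA B9.
Offset 6: leading byte 0xF3 = 11110011 → 4-byte char #3 = F3 97 A7 B4.
Offset 10: leading byte 0xE1 = 11100001 → 3-byte char #4 = E1 BE AB.
Offset 13: leading byte 0xE7 = 11100111 → 3-byte char #5 = E7 8C B0.
Leading byte 0xE7 = 11100111 matches 1110xxxx → 3-byte sequence.
Byte 1: 0xE7 = 11100111, payload 0111 (4 bits).
Byte 2: 0x8C = 10001100 (10xxxxxx ✓), payload 001100.
Byte 3: 0xB0 = 10110000 (10xxxxxx ✓), payload 110000.
Concatenate: 0111001100110000 = 0x7330 (16 bits → U+7330).

U+7330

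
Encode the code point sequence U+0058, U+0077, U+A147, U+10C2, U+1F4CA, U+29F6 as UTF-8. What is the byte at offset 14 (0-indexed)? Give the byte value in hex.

0xB6

U+0058 → 1-byte form 58 at offsets 0–0.
U+0077 → 1-byte form 77 at offsets 1–1.
U+A147 → 3-byte form EA 85 87 at offsets 2–4.
U+10C2 → 3-byte form E1 83 82 at offsets 5–7.
U+1F4CA → 4-byte form F0 9F 93 8A at offsets 8–11.
U+29F6 → 3-byte form E2 A7 B6 at offsets 12–14.
Offset 14 falls in char 6's range; it's byte 3 of E2 A7 B6 = 0xB6.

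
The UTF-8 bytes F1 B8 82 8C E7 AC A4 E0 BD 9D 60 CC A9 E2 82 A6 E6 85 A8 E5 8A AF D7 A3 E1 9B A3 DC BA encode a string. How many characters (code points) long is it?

11

Byte at offset 0: 0xF1 = 11110001 → 4-byte char (#1). Advance 4.
Byte at offset 4: 0xE7 = 11100111 → 3-byte char (#2). Advance 3.
Byte at offset 7: 0xE0 = 11100000 → 3-byte char (#3). Advance 3.
Byte at offset 10: 0x60 = 01100000 → 1-byte char (#4). Advance 1.
Byte at offset 11: 0xCC = 11001100 → 2-byte char (#5). Advance 2.
Byte at offset 13: 0xE2 = 11100010 → 3-byte char (#6). Advance 3.
Byte at offset 16: 0xE6 = 11100110 → 3-byte char (#7). Advance 3.
Byte at offset 19: 0xE5 = 11100101 → 3-byte char (#8). Advance 3.
Byte at offset 22: 0xD7 = 11010111 → 2-byte char (#9). Advance 2.
Byte at offset 24: 0xE1 = 11100001 → 3-byte char (#10). Advance 3.
Byte at offset 27: 0xDC = 11011100 → 2-byte char (#11). Advance 2.
Reached end at offset 29 after 11 code points.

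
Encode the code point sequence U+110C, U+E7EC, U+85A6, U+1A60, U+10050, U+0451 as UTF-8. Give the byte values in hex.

U+110C: 3-byte form → E1 84 8C.
U+E7EC: 3-byte form → EE 9F AC.
U+85A6: 3-byte form → E8 96 A6.
U+1A60: 3-byte form → E1 A9 A0.
U+10050: 4-byte form → F0 90 81 90.
U+0451: 2-byte form → D1 91.
Concatenated (18 bytes): E1 84 8C EE 9F AC E8 96 A6 E1 A9 A0 F0 90 81 90 D1 91.

E1 84 8C EE 9F AC E8 96 A6 E1 A9 A0 F0 90 81 90 D1 91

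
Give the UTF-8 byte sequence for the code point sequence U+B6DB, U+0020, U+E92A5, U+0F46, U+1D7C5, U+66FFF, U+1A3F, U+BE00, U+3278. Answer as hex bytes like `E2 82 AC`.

U+B6DB: 3-byte form → EB 9B 9B.
U+0020: 1-byte form → 20.
U+E92A5: 4-byte form → F3 A9 8A A5.
U+0F46: 3-byte form → E0 BD 86.
U+1D7C5: 4-byte form → F0 9D 9F 85.
U+66FFF: 4-byte form → F1 A6 BF BF.
U+1A3F: 3-byte form → E1 A8 BF.
U+BE00: 3-byte form → EB B8 80.
U+3278: 3-byte form → E3 89 B8.
Concatenated (28 bytes): EB 9B 9B 20 F3 A9 8A A5 E0 BD 86 F0 9D 9F 85 F1 A6 BF BF E1 A8 BF EB B8 80 E3 89 B8.

EB 9B 9B 20 F3 A9 8A A5 E0 BD 86 F0 9D 9F 85 F1 A6 BF BF E1 A8 BF EB B8 80 E3 89 B8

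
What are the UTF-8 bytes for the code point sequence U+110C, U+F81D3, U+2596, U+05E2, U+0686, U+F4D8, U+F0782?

E1 84 8C F3 B8 87 93 E2 96 96 D7 A2 DA 86 EF 93 98 F3 B0 9E 82

U+110C: 3-byte form → E1 84 8C.
U+F81D3: 4-byte form → F3 B8 87 93.
U+2596: 3-byte form → E2 96 96.
U+05E2: 2-byte form → D7 A2.
U+0686: 2-byte form → DA 86.
U+F4D8: 3-byte form → EF 93 98.
U+F0782: 4-byte form → F3 B0 9E 82.
Concatenated (21 bytes): E1 84 8C F3 B8 87 93 E2 96 96 D7 A2 DA 86 EF 93 98 F3 B0 9E 82.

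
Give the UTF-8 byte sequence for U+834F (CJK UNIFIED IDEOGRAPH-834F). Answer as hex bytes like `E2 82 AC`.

E8 8D 8F

U+834F = 0x834F = 33615 decimal. In range U+0800–U+FFFF → 3-byte form: 1110xxxx 10xxxxxx 10xxxxxx.
Binary (16 bits): 1000001101001111.
Split 4+6+6: 1000 | 001101 | 001111.
Byte 1: 11101000 = 0xE8.
Byte 2: 10001101 = 0x8D.
Byte 3: 10001111 = 0x8F.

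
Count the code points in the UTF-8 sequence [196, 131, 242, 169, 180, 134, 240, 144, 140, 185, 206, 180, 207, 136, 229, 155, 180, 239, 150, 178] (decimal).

7

Byte at offset 0: 0xC4 = 11000100 → 2-byte char (#1). Advance 2.
Byte at offset 2: 0xF2 = 11110010 → 4-byte char (#2). Advance 4.
Byte at offset 6: 0xF0 = 11110000 → 4-byte char (#3). Advance 4.
Byte at offset 10: 0xCE = 11001110 → 2-byte char (#4). Advance 2.
Byte at offset 12: 0xCF = 11001111 → 2-byte char (#5). Advance 2.
Byte at offset 14: 0xE5 = 11100101 → 3-byte char (#6). Advance 3.
Byte at offset 17: 0xEF = 11101111 → 3-byte char (#7). Advance 3.
Reached end at offset 20 after 7 code points.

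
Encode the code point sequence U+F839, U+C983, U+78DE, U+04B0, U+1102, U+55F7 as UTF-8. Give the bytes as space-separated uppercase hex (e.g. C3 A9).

U+F839: 3-byte form → EF A0 B9.
U+C983: 3-byte form → EC A6 83.
U+78DE: 3-byte form → E7 A3 9E.
U+04B0: 2-byte form → D2 B0.
U+1102: 3-byte form → E1 84 82.
U+55F7: 3-byte form → E5 97 B7.
Concatenated (17 bytes): EF A0 B9 EC A6 83 E7 A3 9E D2 B0 E1 84 82 E5 97 B7.

EF A0 B9 EC A6 83 E7 A3 9E D2 B0 E1 84 82 E5 97 B7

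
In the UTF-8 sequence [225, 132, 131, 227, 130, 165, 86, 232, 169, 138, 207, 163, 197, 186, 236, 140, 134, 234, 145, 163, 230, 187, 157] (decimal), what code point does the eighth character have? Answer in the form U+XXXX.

U+A463

Offset 0: leading byte 0xE1 = 11100001 → 3-byte char #1 = E1 84 83.
Offset 3: leading byte 0xE3 = 11100011 → 3-byte char #2 = E3 82 A5.
Offset 6: leading byte 0x56 = 01010110 → 1-byte char #3 = 56.
Offset 7: leading byte 0xE8 = 11101000 → 3-byte char #4 = E8 A9 8A.
Offset 10: leading byte 0xCF = 11001111 → 2-byte char #5 = CF A3.
Offset 12: leading byte 0xC5 = 11000101 → 2-byte char #6 = C5 BA.
Offset 14: leading byte 0xEC = 11101100 → 3-byte char #7 = EC 8C 86.
Offset 17: leading byte 0xEA = 11101010 → 3-byte char #8 = EA 91 A3.
Leading byte 0xEA = 11101010 matches 1110xxxx → 3-byte sequence.
Byte 1: 0xEA = 11101010, payload 1010 (4 bits).
Byte 2: 0x91 = 10010001 (10xxxxxx ✓), payload 010001.
Byte 3: 0xA3 = 10100011 (10xxxxxx ✓), payload 100011.
Concatenate: 1010010001100011 = 0xA463 (16 bits → U+A463).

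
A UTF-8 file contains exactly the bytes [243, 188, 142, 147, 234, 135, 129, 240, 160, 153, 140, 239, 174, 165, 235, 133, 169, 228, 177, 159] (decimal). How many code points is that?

6

Byte at offset 0: 0xF3 = 11110011 → 4-byte char (#1). Advance 4.
Byte at offset 4: 0xEA = 11101010 → 3-byte char (#2). Advance 3.
Byte at offset 7: 0xF0 = 11110000 → 4-byte char (#3). Advance 4.
Byte at offset 11: 0xEF = 11101111 → 3-byte char (#4). Advance 3.
Byte at offset 14: 0xEB = 11101011 → 3-byte char (#5). Advance 3.
Byte at offset 17: 0xE4 = 11100100 → 3-byte char (#6). Advance 3.
Reached end at offset 20 after 6 code points.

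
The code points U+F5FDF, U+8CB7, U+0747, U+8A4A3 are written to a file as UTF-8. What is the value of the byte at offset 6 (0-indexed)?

U+F5FDF → 4-byte form F3 B5 BF 9F at offsets 0–3.
U+8CB7 → 3-byte form E8 B2 B7 at offsets 4–6.
Offset 6 falls in char 2's range; it's byte 3 of E8 B2 B7 = 0xB7.

0xB7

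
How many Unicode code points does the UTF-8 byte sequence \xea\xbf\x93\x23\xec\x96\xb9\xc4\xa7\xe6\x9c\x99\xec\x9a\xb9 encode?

Byte at offset 0: 0xEA = 11101010 → 3-byte char (#1). Advance 3.
Byte at offset 3: 0x23 = 00100011 → 1-byte char (#2). Advance 1.
Byte at offset 4: 0xEC = 11101100 → 3-byte char (#3). Advance 3.
Byte at offset 7: 0xC4 = 11000100 → 2-byte char (#4). Advance 2.
Byte at offset 9: 0xE6 = 11100110 → 3-byte char (#5). Advance 3.
Byte at offset 12: 0xEC = 11101100 → 3-byte char (#6). Advance 3.
Reached end at offset 15 after 6 code points.

6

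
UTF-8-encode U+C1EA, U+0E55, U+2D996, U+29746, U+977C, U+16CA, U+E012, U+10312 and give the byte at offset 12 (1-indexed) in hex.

0xA9

1-indexed offset 12 is 0-indexed offset 11.
U+C1EA → 3-byte form EC 87 AA at offsets 0–2.
U+0E55 → 3-byte form E0 B9 95 at offsets 3–5.
U+2D996 → 4-byte form F0 AD A6 96 at offsets 6–9.
U+29746 → 4-byte form F0 A9 9D 86 at offsets 10–13.
Offset 11 falls in char 4's range; it's byte 2 of F0 A9 9D 86 = 0xA9.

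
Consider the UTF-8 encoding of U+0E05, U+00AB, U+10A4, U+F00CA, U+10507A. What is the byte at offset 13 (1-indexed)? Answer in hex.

1-indexed offset 13 is 0-indexed offset 12.
U+0E05 → 3-byte form E0 B8 85 at offsets 0–2.
U+00AB → 2-byte form C2 AB at offsets 3–4.
U+10A4 → 3-byte form E1 82 A4 at offsets 5–7.
U+F00CA → 4-byte form F3 B0 83 8A at offsets 8–11.
U+10507A → 4-byte form F4 85 81 BA at offsets 12–15.
Offset 12 falls in char 5's range; it's byte 1 of F4 85 81 BA = 0xF4.

0xF4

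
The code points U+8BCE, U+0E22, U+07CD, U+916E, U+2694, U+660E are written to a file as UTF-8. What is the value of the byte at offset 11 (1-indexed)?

1-indexed offset 11 is 0-indexed offset 10.
U+8BCE → 3-byte form E8 AF 8E at offsets 0–2.
U+0E22 → 3-byte form E0 B8 A2 at offsets 3–5.
U+07CD → 2-byte form DF 8D at offsets 6–7.
U+916E → 3-byte form E9 85 AE at offsets 8–10.
Offset 10 falls in char 4's range; it's byte 3 of E9 85 AE = 0xAE.

0xAE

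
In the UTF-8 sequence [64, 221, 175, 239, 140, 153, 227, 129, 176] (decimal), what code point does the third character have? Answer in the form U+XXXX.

U+F319

Offset 0: leading byte 0x40 = 01000000 → 1-byte char #1 = 40.
Offset 1: leading byte 0xDD = 11011101 → 2-byte char #2 = DD AF.
Offset 3: leading byte 0xEF = 11101111 → 3-byte char #3 = EF 8C 99.
Leading byte 0xEF = 11101111 matches 1110xxxx → 3-byte sequence.
Byte 1: 0xEF = 11101111, payload 1111 (4 bits).
Byte 2: 0x8C = 10001100 (10xxxxxx ✓), payload 001100.
Byte 3: 0x99 = 10011001 (10xxxxxx ✓), payload 011001.
Concatenate: 1111001100011001 = 0xF319 (16 bits → U+F319).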